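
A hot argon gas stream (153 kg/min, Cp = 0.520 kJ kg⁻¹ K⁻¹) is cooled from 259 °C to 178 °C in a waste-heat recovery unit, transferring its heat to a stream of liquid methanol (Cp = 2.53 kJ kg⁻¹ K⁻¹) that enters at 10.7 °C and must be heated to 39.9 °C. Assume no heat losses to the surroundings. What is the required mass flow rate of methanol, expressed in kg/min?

ṁ_c = 87.2 kg/min

Heat released by hot stream: Q = 153 × 0.520 × (259 − 178) = 6444.4 kJ/min
Energy balance on cold side (adiabatic exchanger): Q = ṁ_c·Cp_c·(T_c,out − T_c,in)
ṁ_c = 6444.4 / [2.53 × (39.9 − 10.7)] = 87.232 kg/min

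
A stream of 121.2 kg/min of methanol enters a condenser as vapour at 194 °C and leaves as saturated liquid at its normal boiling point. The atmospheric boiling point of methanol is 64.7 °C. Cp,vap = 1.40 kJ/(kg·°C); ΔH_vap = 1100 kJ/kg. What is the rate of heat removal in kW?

Q_c = 2590 kW

vapour 194→64.7 °C: -181.02 kJ/kg
condensation at 64.7 °C: -1100 kJ/kg
Δh = -181.02 + -1100 = -1281 kJ/kg
Q = ṁ·Δh = 121.2 kg/min × -1281 kJ/kg = -155260 kJ/min
|Q| = 2587.7 kW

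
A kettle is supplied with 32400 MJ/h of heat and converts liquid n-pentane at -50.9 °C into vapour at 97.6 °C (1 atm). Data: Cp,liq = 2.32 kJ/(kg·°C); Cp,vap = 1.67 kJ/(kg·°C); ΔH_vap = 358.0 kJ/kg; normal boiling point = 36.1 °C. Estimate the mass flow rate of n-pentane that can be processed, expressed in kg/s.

ṁ = 13.6 kg/s

Δh = 2.32×(36.1−-50.9) + 358.0 + 1.67×(97.6−36.1) = 662.54 kJ/kg
Q = 32400 MJ/h = 9000 kJ/s = 9000 kJ/s
ṁ = Q/Δh = 9000 / 662.54 = 13.584 kg/s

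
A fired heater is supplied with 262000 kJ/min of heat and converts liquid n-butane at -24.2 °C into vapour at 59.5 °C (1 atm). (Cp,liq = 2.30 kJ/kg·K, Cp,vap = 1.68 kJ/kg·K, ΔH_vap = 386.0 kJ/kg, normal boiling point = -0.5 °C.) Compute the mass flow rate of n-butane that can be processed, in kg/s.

Δh = 2.30×(-0.5−-24.2) + 386.0 + 1.68×(59.5−-0.5) = 541.31 kJ/kg
Q = 262000 kJ/min = 4366.7 kJ/s = 4366.7 kJ/s
ṁ = Q/Δh = 4366.7 / 541.31 = 8.0669 kg/s

ṁ = 8.07 kg/s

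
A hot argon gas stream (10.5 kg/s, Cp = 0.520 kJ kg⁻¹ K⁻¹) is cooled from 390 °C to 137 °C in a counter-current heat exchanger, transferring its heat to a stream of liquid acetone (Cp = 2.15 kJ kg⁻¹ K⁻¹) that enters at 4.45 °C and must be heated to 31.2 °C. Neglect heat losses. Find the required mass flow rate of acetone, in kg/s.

Heat released by hot stream: Q = 10.5 × 0.520 × (390 − 137) = 1381.4 kJ/s
Energy balance on cold side (adiabatic exchanger): Q = ṁ_c·Cp_c·(T_c,out − T_c,in)
ṁ_c = 1381.4 / [2.15 × (31.2 − 4.45)] = 24.019 kg/s

ṁ_c = 24.0 kg/s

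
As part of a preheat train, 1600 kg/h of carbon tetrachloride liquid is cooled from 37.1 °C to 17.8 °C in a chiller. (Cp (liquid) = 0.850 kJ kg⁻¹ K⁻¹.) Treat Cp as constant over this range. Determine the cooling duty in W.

Q_c = 7290 W

Q = ṁ·Cp·ΔT = 1600 × 0.850 × (17.8 − 37.1) = -26248 kJ/h
Converting: 26248 / 3600 s = 7.2911 kW
Cooling duty = 7291.1 W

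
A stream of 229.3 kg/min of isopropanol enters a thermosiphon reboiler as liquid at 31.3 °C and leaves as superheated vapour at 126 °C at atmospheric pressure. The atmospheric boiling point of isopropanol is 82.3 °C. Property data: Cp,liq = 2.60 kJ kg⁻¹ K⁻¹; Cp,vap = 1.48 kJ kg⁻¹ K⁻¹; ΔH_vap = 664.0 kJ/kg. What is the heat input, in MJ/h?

Q = 11800 MJ/h

liquid 31.3→82.3 °C: 132.6 kJ/kg
vaporisation at 82.3 °C: 664 kJ/kg
vapour 82.3→126 °C: 64.676 kJ/kg
Δh = 132.6 + 664 + 64.676 = 861.28 kJ/kg
Q = ṁ·Δh = 229.3 kg/min × 861.28 kJ/kg = 197490 kJ/min
|Q| = 3291.5 kW = 11849 MJ/h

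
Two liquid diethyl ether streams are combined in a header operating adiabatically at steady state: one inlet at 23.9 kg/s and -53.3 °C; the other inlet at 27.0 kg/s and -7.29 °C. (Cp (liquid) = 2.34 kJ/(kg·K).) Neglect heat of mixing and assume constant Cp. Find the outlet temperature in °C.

Adiabatic, steady state ⇒ Σ ṁᵢCp,ᵢ(T_out − Tᵢ) = 0
Σ ṁᵢCp,ᵢTᵢ = 23.9×2.34×-53.3 + 27.0×2.34×-7.29 = -3441.4
Σ ṁᵢCp,ᵢ = 23.9×2.34 + 27.0×2.34 = 119.11
T_out = -3441.4 / 119.11 = -28.894 °C

T_out = -28.9 °C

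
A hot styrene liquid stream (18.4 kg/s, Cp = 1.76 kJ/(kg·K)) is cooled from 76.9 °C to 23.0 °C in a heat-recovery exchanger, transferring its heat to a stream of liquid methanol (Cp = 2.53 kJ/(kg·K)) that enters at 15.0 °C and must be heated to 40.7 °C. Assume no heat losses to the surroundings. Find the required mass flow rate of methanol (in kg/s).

ṁ_c = 26.8 kg/s

Heat released by hot stream: Q = 18.4 × 1.76 × (76.9 − 23.0) = 1745.5 kJ/s
Energy balance on cold side (adiabatic exchanger): Q = ṁ_c·Cp_c·(T_c,out − T_c,in)
ṁ_c = 1745.5 / [2.53 × (40.7 − 15.0)] = 26.845 kg/s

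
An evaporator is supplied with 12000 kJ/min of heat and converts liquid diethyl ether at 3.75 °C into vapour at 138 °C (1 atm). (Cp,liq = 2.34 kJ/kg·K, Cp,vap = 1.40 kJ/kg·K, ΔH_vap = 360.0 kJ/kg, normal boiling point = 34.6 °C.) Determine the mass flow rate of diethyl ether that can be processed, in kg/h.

ṁ = 1250 kg/h

Δh = 2.34×(34.6−3.75) + 360.0 + 1.40×(138−34.6) = 576.95 kJ/kg
Q = 12000 kJ/min = 200 kJ/s = 720000 kJ/h
ṁ = Q/Δh = 720000 / 576.95 = 1247.9 kg/h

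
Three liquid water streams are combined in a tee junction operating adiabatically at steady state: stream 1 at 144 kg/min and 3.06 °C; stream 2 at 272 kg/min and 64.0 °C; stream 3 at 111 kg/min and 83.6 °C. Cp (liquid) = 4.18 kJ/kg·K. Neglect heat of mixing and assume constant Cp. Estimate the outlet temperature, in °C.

T_out = 51.5 °C

Adiabatic, steady state ⇒ Σ ṁᵢCp,ᵢ(T_out − Tᵢ) = 0
Σ ṁᵢCp,ᵢTᵢ = 144×4.18×3.06 + 272×4.18×64.0 + 111×4.18×83.6 = 113400
Σ ṁᵢCp,ᵢ = 144×4.18 + 272×4.18 + 111×4.18 = 2202.9
T_out = 113400 / 2202.9 = 51.477 °C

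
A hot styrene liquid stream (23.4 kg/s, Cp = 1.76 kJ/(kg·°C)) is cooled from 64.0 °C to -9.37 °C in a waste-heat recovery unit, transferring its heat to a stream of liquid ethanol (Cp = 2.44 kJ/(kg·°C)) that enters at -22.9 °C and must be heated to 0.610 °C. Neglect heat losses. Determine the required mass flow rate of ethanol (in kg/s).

ṁ_c = 52.7 kg/s

Heat released by hot stream: Q = 23.4 × 1.76 × (64.0 − -9.37) = 3021.7 kJ/s
Energy balance on cold side (adiabatic exchanger): Q = ṁ_c·Cp_c·(T_c,out − T_c,in)
ṁ_c = 3021.7 / [2.44 × (0.610 − -22.9)] = 52.675 kg/s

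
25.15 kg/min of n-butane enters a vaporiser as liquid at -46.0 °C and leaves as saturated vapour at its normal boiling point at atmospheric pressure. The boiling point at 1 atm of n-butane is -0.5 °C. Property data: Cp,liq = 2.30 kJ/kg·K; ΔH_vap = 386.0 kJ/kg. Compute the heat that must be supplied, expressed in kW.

Q = 206 kW

liquid -46.0→-0.5 °C: 104.65 kJ/kg
vaporisation at -0.5 °C: 386 kJ/kg
Δh = 104.65 + 386 = 490.65 kJ/kg
Q = ṁ·Δh = 25.15 kg/min × 490.65 kJ/kg = 12340 kJ/min
|Q| = 205.66 kW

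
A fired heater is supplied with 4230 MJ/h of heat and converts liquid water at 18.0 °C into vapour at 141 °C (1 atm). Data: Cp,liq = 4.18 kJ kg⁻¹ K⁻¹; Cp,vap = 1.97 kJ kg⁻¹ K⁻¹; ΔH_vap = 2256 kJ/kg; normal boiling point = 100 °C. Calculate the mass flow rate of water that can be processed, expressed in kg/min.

Δh = 4.18×(100−18.0) + 2256 + 1.97×(141−100) = 2679.5 kJ/kg
Q = 4230 MJ/h = 1175 kJ/s = 70500 kJ/min
ṁ = Q/Δh = 70500 / 2679.5 = 26.311 kg/min

ṁ = 26.3 kg/min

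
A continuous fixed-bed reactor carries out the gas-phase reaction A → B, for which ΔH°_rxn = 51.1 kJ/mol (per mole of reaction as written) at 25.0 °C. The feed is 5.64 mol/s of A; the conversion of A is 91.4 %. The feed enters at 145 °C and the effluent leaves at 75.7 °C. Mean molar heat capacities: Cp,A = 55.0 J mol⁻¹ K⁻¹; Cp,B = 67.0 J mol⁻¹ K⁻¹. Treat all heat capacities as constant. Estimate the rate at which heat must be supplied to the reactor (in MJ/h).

Extent of reaction ξ = 0.914 × 5.64 = 5.155 mol/s
Reaction term: ξ·ΔH°_rxn = 5.155 × 51.1 = 263.42 kJ/s
Sensible, feed 145→25 °C: -37.224 kJ/s
Outlet flows (mol/s): A 0.48504, B 5.155
Sensible, products 25→75.7 °C: 18.863 kJ/s
Q = ΔH = 245.06 kJ/s = 245.06 kW
Heat supplied = 882.21 MJ/h

Q_in = 882 MJ/h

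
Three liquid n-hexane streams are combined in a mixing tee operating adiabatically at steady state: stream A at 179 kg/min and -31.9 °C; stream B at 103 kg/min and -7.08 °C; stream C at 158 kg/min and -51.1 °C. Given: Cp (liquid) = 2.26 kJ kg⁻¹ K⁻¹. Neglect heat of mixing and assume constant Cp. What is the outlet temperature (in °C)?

No heat crosses the boundary, so H_out = H_in.
T_out = Σ ṁᵢCp,ᵢTᵢ / Σ ṁᵢCp,ᵢ
      = -32800 / 994.4 = -32.984 °C

T_out = -33.0 °C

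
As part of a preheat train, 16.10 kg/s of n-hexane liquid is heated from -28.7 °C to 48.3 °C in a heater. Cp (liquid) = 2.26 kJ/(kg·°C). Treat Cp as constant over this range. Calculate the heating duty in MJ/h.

Q = 10100 MJ/h

Q = ṁ·Cp·ΔT = 16.10 × 2.26 × (48.3 − -28.7) = 2801.7 kJ/s
Heating duty = 10086 MJ/h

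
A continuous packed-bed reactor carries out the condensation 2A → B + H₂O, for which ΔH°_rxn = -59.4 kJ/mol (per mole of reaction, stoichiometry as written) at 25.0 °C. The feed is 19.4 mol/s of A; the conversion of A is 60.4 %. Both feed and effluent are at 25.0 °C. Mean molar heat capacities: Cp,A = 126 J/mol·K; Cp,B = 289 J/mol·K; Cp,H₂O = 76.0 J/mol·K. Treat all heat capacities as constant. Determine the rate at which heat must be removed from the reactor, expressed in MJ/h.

Extent of reaction ξ = 0.604 × 19.4 / 2 = 5.8588 mol/s
Reaction term: ξ·ΔH°_rxn = 5.8588 × -59.4 = -348.01 kJ/s
Q = ΔH = -348.01 kJ/s = -348.01 kW
Heat removed = 1252.8 MJ/h

Q_out = 1250 MJ/h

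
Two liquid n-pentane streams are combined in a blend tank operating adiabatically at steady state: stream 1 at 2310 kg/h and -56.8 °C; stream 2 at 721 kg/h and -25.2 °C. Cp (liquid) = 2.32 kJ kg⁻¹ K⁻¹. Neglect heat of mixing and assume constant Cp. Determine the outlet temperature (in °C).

T_out = -49.3 °C

Energy balance with Q = 0: Σ ṁᵢCp,ᵢ(T_out − Tᵢ) = 0
Σ ṁᵢCp,ᵢTᵢ = 2310×2.32×-56.8 + 721×2.32×-25.2 = -346560
Σ ṁᵢCp,ᵢ = 2310×2.32 + 721×2.32 = 7031.9
T_out = -346560 / 7031.9 = -49.283 °C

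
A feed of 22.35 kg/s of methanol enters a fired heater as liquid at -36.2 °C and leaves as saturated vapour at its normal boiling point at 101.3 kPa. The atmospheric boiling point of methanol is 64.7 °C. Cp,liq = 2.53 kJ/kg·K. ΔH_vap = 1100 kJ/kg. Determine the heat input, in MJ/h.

liquid -36.2→64.7 °C: 255.28 kJ/kg
vaporisation at 64.7 °C: 1100 kJ/kg
Δh = 255.28 + 1100 = 1355.3 kJ/kg
Q = ṁ·Δh = 22.35 kg/s × 1355.3 kJ/kg = 30290 kJ/s
|Q| = 30290 kW = 109050 MJ/h

Q = 109000 MJ/h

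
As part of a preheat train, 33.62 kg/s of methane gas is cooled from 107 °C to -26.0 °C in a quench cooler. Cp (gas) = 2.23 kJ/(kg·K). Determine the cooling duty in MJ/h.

Q = ṁ·Cp·ΔT = 33.62 × 2.23 × (-26.0 − 107) = -9971.4 kJ/s
Cooling duty = 35897 MJ/h

Q_c = 35900 MJ/h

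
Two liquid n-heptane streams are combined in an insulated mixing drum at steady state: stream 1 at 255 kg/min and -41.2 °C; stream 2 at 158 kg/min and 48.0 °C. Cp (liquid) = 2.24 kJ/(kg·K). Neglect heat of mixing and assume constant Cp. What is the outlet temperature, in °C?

Adiabatic, steady state ⇒ Σ ṁᵢCp,ᵢ(T_out − Tᵢ) = 0
T_out = Σ ṁᵢCp,ᵢTᵢ / Σ ṁᵢCp,ᵢ
      = -6545.3 / 925.12 = -7.0751 °C

T_out = -7.08 °C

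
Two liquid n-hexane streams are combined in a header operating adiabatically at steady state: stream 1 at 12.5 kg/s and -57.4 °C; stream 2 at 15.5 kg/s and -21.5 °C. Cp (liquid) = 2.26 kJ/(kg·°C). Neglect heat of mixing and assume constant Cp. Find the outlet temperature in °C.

Energy balance with Q = 0: Σ ṁᵢCp,ᵢ(T_out − Tᵢ) = 0
T_out = Σ ṁᵢCp,ᵢTᵢ / Σ ṁᵢCp,ᵢ
      = -2374.7 / 63.28 = -37.527 °C

T_out = -37.5 °C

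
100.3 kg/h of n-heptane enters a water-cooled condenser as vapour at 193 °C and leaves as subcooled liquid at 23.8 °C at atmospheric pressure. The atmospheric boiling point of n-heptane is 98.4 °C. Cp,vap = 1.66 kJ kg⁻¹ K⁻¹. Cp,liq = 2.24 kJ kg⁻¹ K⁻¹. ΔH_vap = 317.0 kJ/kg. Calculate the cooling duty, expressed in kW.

vapour 193→98.4 °C: -157.04 kJ/kg
condensation at 98.4 °C: -317 kJ/kg
liquid 98.4→23.8 °C: -167.1 kJ/kg
Δh = -157.04 + -317 + -167.1 = -641.14 kJ/kg
Q = ṁ·Δh = 100.3 kg/h × -641.14 kJ/kg = -64306 kJ/h
|Q| = 17.863 kW

Q_c = 17.9 kW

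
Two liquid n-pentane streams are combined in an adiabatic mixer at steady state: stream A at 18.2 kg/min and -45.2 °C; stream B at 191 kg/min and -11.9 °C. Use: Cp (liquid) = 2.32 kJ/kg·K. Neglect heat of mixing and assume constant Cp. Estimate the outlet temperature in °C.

Energy balance with Q = 0: Σ ṁᵢCp,ᵢ(T_out − Tᵢ) = 0
Σ ṁᵢCp,ᵢTᵢ = 18.2×2.32×-45.2 + 191×2.32×-11.9 = -7181.7
Σ ṁᵢCp,ᵢ = 18.2×2.32 + 191×2.32 = 485.34
T_out = -7181.7 / 485.34 = -14.797 °C

T_out = -14.8 °C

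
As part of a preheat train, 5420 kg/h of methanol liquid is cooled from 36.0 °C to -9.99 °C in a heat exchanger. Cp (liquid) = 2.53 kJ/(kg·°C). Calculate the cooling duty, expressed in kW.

Q = ṁ·Cp·ΔT = 5420 × 2.53 × (-9.99 − 36.0) = -630640 kJ/h
Converting: 630640 / 3600 s = 175.18 kW

Q_c = 175 kW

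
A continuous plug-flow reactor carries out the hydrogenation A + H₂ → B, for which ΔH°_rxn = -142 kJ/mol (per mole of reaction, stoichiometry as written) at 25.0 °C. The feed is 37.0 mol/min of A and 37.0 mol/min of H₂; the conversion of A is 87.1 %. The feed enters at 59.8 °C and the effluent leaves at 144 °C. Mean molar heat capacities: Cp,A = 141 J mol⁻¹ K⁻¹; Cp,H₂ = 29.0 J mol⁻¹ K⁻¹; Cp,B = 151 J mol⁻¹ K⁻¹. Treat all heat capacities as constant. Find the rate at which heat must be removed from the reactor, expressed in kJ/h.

Q_out = 247000 kJ/h

Extent of reaction ξ = 0.871 × 37.0 = 32.227 mol/min
Reaction term: ξ·ΔH°_rxn = 32.227 × -142 = -4576.2 kJ/min
Sensible, feed 59.8→25 °C: -218.89 kJ/min
Outlet flows (mol/min): A 4.773, H₂ 4.773, B 32.227
Sensible, products 25→144 °C: 675.64 kJ/min
Q = ΔH = -4119.5 kJ/min = -68.658 kW
Heat removed = 247170 kJ/h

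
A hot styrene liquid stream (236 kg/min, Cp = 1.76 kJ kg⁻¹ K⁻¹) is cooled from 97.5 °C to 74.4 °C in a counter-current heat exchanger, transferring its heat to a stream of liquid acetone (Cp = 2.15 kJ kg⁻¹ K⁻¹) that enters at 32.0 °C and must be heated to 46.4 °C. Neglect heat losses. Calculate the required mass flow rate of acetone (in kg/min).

ṁ_c = 310 kg/min

Heat released by hot stream: Q = 236 × 1.76 × (97.5 − 74.4) = 9594.8 kJ/min
Energy balance on cold side (adiabatic exchanger): Q = ṁ_c·Cp_c·(T_c,out − T_c,in)
ṁ_c = 9594.8 / [2.15 × (46.4 − 32.0)] = 309.91 kg/min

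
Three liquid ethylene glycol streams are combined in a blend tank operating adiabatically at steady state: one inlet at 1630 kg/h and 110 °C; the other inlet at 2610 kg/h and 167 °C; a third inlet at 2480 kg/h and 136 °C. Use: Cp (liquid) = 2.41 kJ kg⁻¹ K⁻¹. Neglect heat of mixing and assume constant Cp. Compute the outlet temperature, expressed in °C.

T_out = 142 °C

Energy balance with Q = 0: Σ ṁᵢCp,ᵢ(T_out − Tᵢ) = 0
T_out = Σ ṁᵢCp,ᵢTᵢ / Σ ṁᵢCp,ᵢ
      = 2.2954e+06 / 16195 = 141.73 °C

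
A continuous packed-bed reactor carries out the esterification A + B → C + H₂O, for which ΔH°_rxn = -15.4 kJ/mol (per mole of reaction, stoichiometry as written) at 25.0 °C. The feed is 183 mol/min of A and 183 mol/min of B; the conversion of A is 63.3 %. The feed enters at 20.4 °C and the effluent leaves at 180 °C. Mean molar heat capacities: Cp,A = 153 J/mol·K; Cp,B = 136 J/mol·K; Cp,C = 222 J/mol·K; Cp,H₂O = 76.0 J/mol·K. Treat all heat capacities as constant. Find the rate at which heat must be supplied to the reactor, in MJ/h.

Extent of reaction ξ = 0.633 × 183 = 115.84 mol/min
Reaction term: ξ·ΔH°_rxn = 115.84 × -15.4 = -1783.9 kJ/min
Sensible, feed 20.4→25 °C: 243.28 kJ/min
Outlet flows (mol/min): A 67.161, B 67.161, C 115.84, H₂O 115.84
Sensible, products 25→180 °C: 8359.1 kJ/min
Q = ΔH = 6818.4 kJ/min = 113.64 kW
Heat supplied = 409.11 MJ/h

Q_in = 409 MJ/h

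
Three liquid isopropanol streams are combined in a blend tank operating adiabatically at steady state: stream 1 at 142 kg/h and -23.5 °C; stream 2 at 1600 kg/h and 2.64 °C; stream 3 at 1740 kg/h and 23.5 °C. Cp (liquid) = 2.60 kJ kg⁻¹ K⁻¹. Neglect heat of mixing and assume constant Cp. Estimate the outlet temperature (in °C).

T_out = 12.0 °C

Energy balance with Q = 0: Σ ṁᵢCp,ᵢ(T_out − Tᵢ) = 0
T_out = Σ ṁᵢCp,ᵢTᵢ / Σ ṁᵢCp,ᵢ
      = 108620 / 9053.2 = 11.998 °C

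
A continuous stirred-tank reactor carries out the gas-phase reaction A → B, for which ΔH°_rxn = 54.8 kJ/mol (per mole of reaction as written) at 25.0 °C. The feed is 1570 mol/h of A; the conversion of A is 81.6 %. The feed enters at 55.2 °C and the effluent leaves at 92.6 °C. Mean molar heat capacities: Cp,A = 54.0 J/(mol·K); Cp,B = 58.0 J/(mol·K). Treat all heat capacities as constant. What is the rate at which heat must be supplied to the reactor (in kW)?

Q_in = 20.5 kW

Extent of reaction ξ = 0.816 × 1570 = 1281.1 mol/h
Reaction term: ξ·ΔH°_rxn = 1281.1 × 54.8 = 70205 kJ/h
Sensible, feed 55.2→25 °C: -2560.4 kJ/h
Outlet flows (mol/h): A 288.88, B 1281.1
Sensible, products 25→92.6 °C: 6077.5 kJ/h
Q = ΔH = 73723 kJ/h = 20.478 kW
Heat supplied = 20.478 kW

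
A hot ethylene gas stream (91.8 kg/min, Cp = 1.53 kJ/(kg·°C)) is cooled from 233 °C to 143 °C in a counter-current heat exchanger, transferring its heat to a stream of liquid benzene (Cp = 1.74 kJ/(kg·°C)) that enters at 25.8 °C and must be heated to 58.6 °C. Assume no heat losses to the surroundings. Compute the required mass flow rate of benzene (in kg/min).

Heat released by hot stream: Q = 91.8 × 1.53 × (233 − 143) = 12641 kJ/min
Energy balance on cold side (adiabatic exchanger): Q = ṁ_c·Cp_c·(T_c,out − T_c,in)
ṁ_c = 12641 / [1.74 × (58.6 − 25.8)] = 221.49 kg/min

ṁ_c = 221 kg/min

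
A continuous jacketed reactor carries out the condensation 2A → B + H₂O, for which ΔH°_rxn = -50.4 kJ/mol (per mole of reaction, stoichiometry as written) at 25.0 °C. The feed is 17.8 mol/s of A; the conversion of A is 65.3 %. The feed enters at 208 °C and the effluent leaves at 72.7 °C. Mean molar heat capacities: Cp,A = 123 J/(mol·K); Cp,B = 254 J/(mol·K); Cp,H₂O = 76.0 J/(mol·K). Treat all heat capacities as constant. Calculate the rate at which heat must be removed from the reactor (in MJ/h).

Extent of reaction ξ = 0.653 × 17.8 / 2 = 5.8117 mol/s
Reaction term: ξ·ΔH°_rxn = 5.8117 × -50.4 = -292.91 kJ/s
Sensible, feed 208→25 °C: -400.66 kJ/s
Outlet flows (mol/s): A 6.1766, B 5.8117, H₂O 5.8117
Sensible, products 25→72.7 °C: 127.72 kJ/s
Q = ΔH = -565.85 kJ/s = -565.85 kW
Heat removed = 2037.1 MJ/h

Q_out = 2040 MJ/h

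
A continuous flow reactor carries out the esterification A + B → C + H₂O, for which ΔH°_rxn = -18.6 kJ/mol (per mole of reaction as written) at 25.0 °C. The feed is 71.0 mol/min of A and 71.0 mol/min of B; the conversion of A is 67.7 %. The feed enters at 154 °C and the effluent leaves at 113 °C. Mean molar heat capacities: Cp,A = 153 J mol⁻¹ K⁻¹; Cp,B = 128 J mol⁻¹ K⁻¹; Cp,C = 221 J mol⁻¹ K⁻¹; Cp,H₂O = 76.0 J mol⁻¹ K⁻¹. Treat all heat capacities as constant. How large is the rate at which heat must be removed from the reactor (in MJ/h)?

Extent of reaction ξ = 0.677 × 71.0 = 48.067 mol/min
Reaction term: ξ·ΔH°_rxn = 48.067 × -18.6 = -894.05 kJ/min
Sensible, feed 154→25 °C: -2573.7 kJ/min
Outlet flows (mol/min): A 22.933, B 22.933, C 48.067, H₂O 48.067
Sensible, products 25→113 °C: 1823.4 kJ/min
Q = ΔH = -1644.4 kJ/min = -27.406 kW
Heat removed = 98.662 MJ/h

Q_out = 98.7 MJ/h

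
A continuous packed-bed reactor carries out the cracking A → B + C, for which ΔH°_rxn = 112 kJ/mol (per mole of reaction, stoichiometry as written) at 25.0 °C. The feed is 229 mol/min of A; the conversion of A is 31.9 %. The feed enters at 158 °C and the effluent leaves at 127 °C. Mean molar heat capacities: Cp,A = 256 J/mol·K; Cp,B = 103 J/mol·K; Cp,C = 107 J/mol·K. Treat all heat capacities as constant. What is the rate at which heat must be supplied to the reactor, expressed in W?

Q_in = 100000 W

Extent of reaction ξ = 0.319 × 229 = 73.051 mol/min
Reaction term: ξ·ΔH°_rxn = 73.051 × 112 = 8181.7 kJ/min
Sensible, feed 158→25 °C: -7797 kJ/min
Outlet flows (mol/min): A 155.95, B 73.051, C 73.051
Sensible, products 25→127 °C: 5636.9 kJ/min
Q = ΔH = 6021.6 kJ/min = 100.36 kW
Heat supplied = 100360 W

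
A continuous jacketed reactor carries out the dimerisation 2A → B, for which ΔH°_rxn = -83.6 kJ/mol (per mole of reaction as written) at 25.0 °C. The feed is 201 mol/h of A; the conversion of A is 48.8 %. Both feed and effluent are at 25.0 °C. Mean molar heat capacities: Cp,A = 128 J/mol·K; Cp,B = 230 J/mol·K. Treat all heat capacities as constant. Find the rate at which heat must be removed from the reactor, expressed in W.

Extent of reaction ξ = 0.488 × 201 / 2 = 49.044 mol/h
Reaction term: ξ·ΔH°_rxn = 49.044 × -83.6 = -4100.1 kJ/h
Q = ΔH = -4100.1 kJ/h = -1.1389 kW
Heat removed = 1138.9 W

Q_out = 1140 W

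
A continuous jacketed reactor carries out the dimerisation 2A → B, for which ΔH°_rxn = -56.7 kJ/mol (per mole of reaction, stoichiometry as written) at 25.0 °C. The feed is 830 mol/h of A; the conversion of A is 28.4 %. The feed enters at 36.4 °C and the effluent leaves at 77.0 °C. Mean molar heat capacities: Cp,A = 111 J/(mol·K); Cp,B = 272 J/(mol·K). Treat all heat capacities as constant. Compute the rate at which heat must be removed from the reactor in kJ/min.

Extent of reaction ξ = 0.284 × 830 / 2 = 117.86 mol/h
Reaction term: ξ·ΔH°_rxn = 117.86 × -56.7 = -6682.7 kJ/h
Sensible, feed 36.4→25 °C: -1050.3 kJ/h
Outlet flows (mol/h): A 594.28, B 117.86
Sensible, products 25→77.0 °C: 5097.2 kJ/h
Q = ΔH = -2635.7 kJ/h = -0.73215 kW
Heat removed = 43.929 kJ/min

Q_out = 43.9 kJ/min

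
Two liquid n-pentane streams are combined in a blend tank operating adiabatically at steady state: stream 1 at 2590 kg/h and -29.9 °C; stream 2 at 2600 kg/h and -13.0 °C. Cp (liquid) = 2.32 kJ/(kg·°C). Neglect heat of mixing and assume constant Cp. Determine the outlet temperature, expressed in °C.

No heat crosses the boundary, so H_out = H_in.
T_out = Σ ṁᵢCp,ᵢTᵢ / Σ ṁᵢCp,ᵢ
      = -258080 / 12041 = -21.434 °C

T_out = -21.4 °C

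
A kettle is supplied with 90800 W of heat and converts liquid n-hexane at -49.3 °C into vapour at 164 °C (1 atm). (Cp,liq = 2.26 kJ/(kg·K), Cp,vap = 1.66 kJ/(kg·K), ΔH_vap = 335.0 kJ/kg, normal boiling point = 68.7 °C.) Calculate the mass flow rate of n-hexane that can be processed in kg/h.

Δh = 2.26×(68.7−-49.3) + 335.0 + 1.66×(164−68.7) = 759.88 kJ/kg
Q = 90800 W = 90.8 kJ/s = 326880 kJ/h
ṁ = Q/Δh = 326880 / 759.88 = 430.17 kg/h

ṁ = 430 kg/h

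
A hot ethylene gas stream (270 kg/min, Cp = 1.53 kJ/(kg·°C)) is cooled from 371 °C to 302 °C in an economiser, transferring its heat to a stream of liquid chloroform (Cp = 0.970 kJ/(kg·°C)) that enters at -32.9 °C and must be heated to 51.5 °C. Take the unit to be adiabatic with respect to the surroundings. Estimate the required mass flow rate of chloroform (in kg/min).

ṁ_c = 348 kg/min

Heat released by hot stream: Q = 270 × 1.53 × (371 − 302) = 28504 kJ/min
Energy balance on cold side (adiabatic exchanger): Q = ṁ_c·Cp_c·(T_c,out − T_c,in)
ṁ_c = 28504 / [0.970 × (51.5 − -32.9)] = 348.17 kg/min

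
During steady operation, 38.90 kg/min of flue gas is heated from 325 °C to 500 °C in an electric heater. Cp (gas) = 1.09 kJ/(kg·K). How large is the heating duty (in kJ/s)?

Q = ṁ·Cp·ΔT = 38.90 × 1.09 × (500 − 325) = 7420.2 kJ/min
Converting: 7420.2 / 60 s = 123.67 kW

Q = 124 kJ/s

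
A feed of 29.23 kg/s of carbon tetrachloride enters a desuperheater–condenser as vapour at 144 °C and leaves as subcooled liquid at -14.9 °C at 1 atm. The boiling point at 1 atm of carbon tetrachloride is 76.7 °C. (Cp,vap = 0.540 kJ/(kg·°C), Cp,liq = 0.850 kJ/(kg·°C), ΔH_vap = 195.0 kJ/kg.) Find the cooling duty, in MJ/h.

Q_c = 32500 MJ/h

vapour 144→76.7 °C: -36.342 kJ/kg
condensation at 76.7 °C: -195 kJ/kg
liquid 76.7→-14.9 °C: -77.86 kJ/kg
Δh = -36.342 + -195 + -77.86 = -309.2 kJ/kg
Q = ṁ·Δh = 29.23 kg/s × -309.2 kJ/kg = -9038 kJ/s
|Q| = 9038 kW = 32537 MJ/h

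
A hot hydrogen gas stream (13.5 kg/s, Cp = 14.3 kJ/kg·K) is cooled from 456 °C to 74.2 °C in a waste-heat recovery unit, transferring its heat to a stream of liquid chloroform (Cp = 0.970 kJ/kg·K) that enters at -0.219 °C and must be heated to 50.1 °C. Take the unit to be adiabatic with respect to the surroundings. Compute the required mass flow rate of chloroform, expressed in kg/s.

Heat released by hot stream: Q = 13.5 × 14.3 × (456 − 74.2) = 73706 kJ/s
Energy balance on cold side (adiabatic exchanger): Q = ṁ_c·Cp_c·(T_c,out − T_c,in)
ṁ_c = 73706 / [0.970 × (50.1 − -0.219)] = 1510.1 kg/s

ṁ_c = 1510 kg/s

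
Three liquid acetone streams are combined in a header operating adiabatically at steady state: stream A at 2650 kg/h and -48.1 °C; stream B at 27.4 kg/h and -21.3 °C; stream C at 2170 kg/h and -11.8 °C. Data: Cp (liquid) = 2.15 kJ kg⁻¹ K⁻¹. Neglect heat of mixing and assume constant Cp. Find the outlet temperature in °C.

T_out = -31.7 °C

Energy balance with Q = 0: Σ ṁᵢCp,ᵢ(T_out − Tᵢ) = 0
T_out = Σ ṁᵢCp,ᵢTᵢ / Σ ṁᵢCp,ᵢ
      = -330360 / 10422 = -31.698 °C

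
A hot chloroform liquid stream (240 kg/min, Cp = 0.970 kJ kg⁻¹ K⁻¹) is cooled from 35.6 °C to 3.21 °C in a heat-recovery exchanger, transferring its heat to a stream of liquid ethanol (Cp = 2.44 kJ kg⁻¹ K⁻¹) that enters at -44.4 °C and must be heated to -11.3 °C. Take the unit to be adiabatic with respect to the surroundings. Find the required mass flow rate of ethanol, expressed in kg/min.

ṁ_c = 93.4 kg/min

Heat released by hot stream: Q = 240 × 0.970 × (35.6 − 3.21) = 7540.4 kJ/min
Energy balance on cold side (adiabatic exchanger): Q = ṁ_c·Cp_c·(T_c,out − T_c,in)
ṁ_c = 7540.4 / [2.44 × (-11.3 − -44.4)] = 93.363 kg/min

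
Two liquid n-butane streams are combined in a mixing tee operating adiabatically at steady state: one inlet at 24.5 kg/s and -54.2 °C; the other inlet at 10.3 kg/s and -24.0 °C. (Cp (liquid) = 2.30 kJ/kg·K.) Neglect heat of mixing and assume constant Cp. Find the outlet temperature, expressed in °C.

Adiabatic, steady state ⇒ Σ ṁᵢCp,ᵢ(T_out − Tᵢ) = 0
Σ ṁᵢCp,ᵢTᵢ = 24.5×2.30×-54.2 + 10.3×2.30×-24.0 = -3622.7
Σ ṁᵢCp,ᵢ = 24.5×2.30 + 10.3×2.30 = 80.04
T_out = -3622.7 / 80.04 = -45.261 °C

T_out = -45.3 °C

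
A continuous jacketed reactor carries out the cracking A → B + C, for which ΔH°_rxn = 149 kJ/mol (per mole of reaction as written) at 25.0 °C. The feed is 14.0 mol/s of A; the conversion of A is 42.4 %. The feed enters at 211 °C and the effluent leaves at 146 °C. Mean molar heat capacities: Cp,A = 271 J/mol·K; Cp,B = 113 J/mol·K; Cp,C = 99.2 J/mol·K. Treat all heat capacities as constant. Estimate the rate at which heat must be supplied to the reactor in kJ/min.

Q_in = 35700 kJ/min

Extent of reaction ξ = 0.424 × 14.0 = 5.936 mol/s
Reaction term: ξ·ΔH°_rxn = 5.936 × 149 = 884.46 kJ/s
Sensible, feed 211→25 °C: -705.68 kJ/s
Outlet flows (mol/s): A 8.064, B 5.936, C 5.936
Sensible, products 25→146 °C: 416.84 kJ/s
Q = ΔH = 595.62 kJ/s = 595.62 kW
Heat supplied = 35737 kJ/min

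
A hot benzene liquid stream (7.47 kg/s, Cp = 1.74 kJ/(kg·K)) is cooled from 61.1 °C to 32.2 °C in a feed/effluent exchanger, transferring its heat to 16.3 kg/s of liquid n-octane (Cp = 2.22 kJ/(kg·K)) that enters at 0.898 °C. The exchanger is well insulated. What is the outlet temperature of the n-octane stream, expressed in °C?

Heat released by hot stream: Q = 7.47 × 1.74 × (61.1 − 32.2) = 375.64 kJ/s
Energy balance on cold side (adiabatic exchanger): Q = ṁ_c·Cp_c·(T_c,out − T_c,in)
T_c,out = 0.898 + 375.64/(16.3 × 2.22) = 11.279 °C

T_c,out = 11.3 °C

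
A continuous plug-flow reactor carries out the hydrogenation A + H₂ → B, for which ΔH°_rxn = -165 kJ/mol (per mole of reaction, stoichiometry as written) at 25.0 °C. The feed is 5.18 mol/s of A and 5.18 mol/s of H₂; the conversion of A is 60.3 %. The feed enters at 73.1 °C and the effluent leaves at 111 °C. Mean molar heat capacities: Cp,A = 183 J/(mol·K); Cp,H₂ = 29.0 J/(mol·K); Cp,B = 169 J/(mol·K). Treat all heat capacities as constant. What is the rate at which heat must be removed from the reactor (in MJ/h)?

Q_out = 1750 MJ/h

Extent of reaction ξ = 0.603 × 5.18 = 3.1235 mol/s
Reaction term: ξ·ΔH°_rxn = 3.1235 × -165 = -515.38 kJ/s
Sensible, feed 73.1→25 °C: -52.821 kJ/s
Outlet flows (mol/s): A 2.0565, H₂ 2.0565, B 3.1235
Sensible, products 25→111 °C: 82.891 kJ/s
Q = ΔH = -485.31 kJ/s = -485.31 kW
Heat removed = 1747.1 MJ/h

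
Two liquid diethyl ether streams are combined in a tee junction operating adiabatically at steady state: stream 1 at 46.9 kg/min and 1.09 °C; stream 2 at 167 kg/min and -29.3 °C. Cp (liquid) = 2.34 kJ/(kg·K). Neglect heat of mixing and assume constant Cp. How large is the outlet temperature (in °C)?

T_out = -22.6 °C

Energy balance with Q = 0: Σ ṁᵢCp,ᵢ(T_out − Tᵢ) = 0
T_out = Σ ṁᵢCp,ᵢTᵢ / Σ ṁᵢCp,ᵢ
      = -11330 / 500.53 = -22.637 °C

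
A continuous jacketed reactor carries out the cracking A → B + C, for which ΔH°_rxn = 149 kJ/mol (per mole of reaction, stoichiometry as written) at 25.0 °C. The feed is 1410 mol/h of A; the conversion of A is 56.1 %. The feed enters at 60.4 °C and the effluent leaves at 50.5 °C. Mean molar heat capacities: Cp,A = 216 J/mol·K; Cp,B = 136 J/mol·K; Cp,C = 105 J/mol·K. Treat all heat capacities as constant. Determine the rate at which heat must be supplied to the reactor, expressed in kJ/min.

Extent of reaction ξ = 0.561 × 1410 = 791.01 mol/h
Reaction term: ξ·ΔH°_rxn = 791.01 × 149 = 117860 kJ/h
Sensible, feed 60.4→25 °C: -10781 kJ/h
Outlet flows (mol/h): A 618.99, B 791.01, C 791.01
Sensible, products 25→50.5 °C: 8270.5 kJ/h
Q = ΔH = 115350 kJ/h = 32.042 kW
Heat supplied = 1922.5 kJ/min

Q_in = 1920 kJ/min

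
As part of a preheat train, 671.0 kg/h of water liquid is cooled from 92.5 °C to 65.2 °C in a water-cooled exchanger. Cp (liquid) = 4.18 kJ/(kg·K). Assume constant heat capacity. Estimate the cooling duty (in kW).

Q = ṁ·Cp·ΔT = 671.0 × 4.18 × (65.2 − 92.5) = -76570 kJ/h
Converting: 76570 / 3600 s = 21.27 kW

Q_c = 21.3 kW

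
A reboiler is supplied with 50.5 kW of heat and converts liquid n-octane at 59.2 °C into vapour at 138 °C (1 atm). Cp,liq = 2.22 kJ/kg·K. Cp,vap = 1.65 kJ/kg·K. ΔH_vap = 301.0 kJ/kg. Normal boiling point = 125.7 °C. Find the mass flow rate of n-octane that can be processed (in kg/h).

Δh = 2.22×(125.7−59.2) + 301.0 + 1.65×(138−125.7) = 468.93 kJ/kg
Q = 50.5 kW = 50.5 kJ/s = 181800 kJ/h
ṁ = Q/Δh = 181800 / 468.93 = 387.7 kg/h

ṁ = 388 kg/h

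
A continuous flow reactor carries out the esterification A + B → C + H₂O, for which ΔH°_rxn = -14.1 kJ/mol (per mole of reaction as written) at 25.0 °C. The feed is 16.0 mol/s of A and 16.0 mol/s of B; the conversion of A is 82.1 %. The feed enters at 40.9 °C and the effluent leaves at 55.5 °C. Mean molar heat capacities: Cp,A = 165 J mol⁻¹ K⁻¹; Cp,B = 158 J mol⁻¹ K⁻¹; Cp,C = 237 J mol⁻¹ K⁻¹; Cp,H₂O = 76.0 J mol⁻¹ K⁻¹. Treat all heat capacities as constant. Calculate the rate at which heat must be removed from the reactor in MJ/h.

Q_out = 410 MJ/h

Extent of reaction ξ = 0.821 × 16.0 = 13.136 mol/s
Reaction term: ξ·ΔH°_rxn = 13.136 × -14.1 = -185.22 kJ/s
Sensible, feed 40.9→25 °C: -82.171 kJ/s
Outlet flows (mol/s): A 2.864, B 2.864, C 13.136, H₂O 13.136
Sensible, products 25→55.5 °C: 153.62 kJ/s
Q = ΔH = -113.77 kJ/s = -113.77 kW
Heat removed = 409.58 MJ/h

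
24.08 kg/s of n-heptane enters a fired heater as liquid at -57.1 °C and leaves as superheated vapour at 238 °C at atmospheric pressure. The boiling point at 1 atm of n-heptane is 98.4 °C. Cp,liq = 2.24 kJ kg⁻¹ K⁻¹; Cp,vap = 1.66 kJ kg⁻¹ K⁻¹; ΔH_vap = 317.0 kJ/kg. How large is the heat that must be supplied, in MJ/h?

Q = 77800 MJ/h

liquid -57.1→98.4 °C: 348.32 kJ/kg
vaporisation at 98.4 °C: 317 kJ/kg
vapour 98.4→238 °C: 231.74 kJ/kg
Δh = 348.32 + 317 + 231.74 = 897.06 kJ/kg
Q = ṁ·Δh = 24.08 kg/s × 897.06 kJ/kg = 21601 kJ/s
|Q| = 21601 kW = 77764 MJ/h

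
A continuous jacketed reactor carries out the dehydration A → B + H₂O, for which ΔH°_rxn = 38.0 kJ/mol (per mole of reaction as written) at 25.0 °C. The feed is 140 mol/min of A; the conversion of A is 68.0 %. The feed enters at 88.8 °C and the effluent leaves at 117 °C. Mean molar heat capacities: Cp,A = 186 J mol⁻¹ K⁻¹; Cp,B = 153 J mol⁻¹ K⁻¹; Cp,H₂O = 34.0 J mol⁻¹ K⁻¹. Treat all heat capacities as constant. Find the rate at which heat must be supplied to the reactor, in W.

Extent of reaction ξ = 0.680 × 140 = 95.2 mol/min
Reaction term: ξ·ΔH°_rxn = 95.2 × 38.0 = 3617.6 kJ/min
Sensible, feed 88.8→25 °C: -1661.4 kJ/min
Outlet flows (mol/min): A 44.8, B 95.2, H₂O 95.2
Sensible, products 25→117 °C: 2404.4 kJ/min
Q = ΔH = 4360.7 kJ/min = 72.678 kW
Heat supplied = 72678 W

Q_in = 72700 W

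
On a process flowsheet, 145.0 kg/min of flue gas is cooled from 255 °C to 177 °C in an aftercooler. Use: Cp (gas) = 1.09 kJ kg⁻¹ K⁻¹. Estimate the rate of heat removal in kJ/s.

Q_c = 205 kJ/s

Q = ṁ·Cp·ΔT = 145.0 × 1.09 × (177 − 255) = -12328 kJ/min
Converting: 12328 / 60 s = 205.47 kW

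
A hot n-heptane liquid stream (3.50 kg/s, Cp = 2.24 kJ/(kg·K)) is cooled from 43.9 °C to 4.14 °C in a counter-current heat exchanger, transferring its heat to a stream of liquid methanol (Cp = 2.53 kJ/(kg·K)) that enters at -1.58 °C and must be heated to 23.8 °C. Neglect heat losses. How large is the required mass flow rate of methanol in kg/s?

Heat released by hot stream: Q = 3.50 × 2.24 × (43.9 − 4.14) = 311.72 kJ/s
Energy balance on cold side (adiabatic exchanger): Q = ṁ_c·Cp_c·(T_c,out − T_c,in)
ṁ_c = 311.72 / [2.53 × (23.8 − -1.58)] = 4.8546 kg/s

ṁ_c = 4.85 kg/s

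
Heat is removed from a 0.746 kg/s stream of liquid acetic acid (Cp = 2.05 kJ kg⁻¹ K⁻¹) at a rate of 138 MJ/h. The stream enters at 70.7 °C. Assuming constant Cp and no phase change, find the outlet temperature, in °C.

T_out = 45.6 °C

Q = 138 MJ/h = 38.333 kJ/s
ΔT = Q/(ṁ·Cp) = 38.333/(0.746×2.05) = 25.066 K
T_out = 70.7 − 25.066 = 45.634 °C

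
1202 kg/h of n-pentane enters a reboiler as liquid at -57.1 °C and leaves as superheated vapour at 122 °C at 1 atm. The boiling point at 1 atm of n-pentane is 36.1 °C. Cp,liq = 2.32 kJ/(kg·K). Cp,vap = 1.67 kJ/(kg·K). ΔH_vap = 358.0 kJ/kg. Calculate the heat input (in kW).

liquid -57.1→36.1 °C: 216.22 kJ/kg
vaporisation at 36.1 °C: 358 kJ/kg
vapour 36.1→122 °C: 143.45 kJ/kg
Δh = 216.22 + 358 + 143.45 = 717.68 kJ/kg
Q = ṁ·Δh = 1202 kg/h × 717.68 kJ/kg = 862650 kJ/h
|Q| = 239.62 kW

Q = 240 kW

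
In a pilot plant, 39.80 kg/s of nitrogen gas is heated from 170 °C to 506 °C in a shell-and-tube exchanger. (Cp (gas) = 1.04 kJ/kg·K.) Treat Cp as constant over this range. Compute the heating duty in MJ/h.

Q = 50100 MJ/h

Q = ṁ·Cp·ΔT = 39.80 × 1.04 × (506 − 170) = 13908 kJ/s
Heating duty = 50068 MJ/h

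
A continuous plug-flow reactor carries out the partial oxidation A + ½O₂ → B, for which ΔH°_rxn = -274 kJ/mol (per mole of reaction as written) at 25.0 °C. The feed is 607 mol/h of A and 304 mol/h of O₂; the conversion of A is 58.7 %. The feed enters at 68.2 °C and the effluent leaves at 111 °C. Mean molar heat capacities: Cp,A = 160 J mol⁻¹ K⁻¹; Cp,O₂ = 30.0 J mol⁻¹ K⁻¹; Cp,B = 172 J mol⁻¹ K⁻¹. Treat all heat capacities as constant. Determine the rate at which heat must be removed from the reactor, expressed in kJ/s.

Q_out = 25.9 kJ/s

Extent of reaction ξ = 0.587 × 607 = 356.31 mol/h
Reaction term: ξ·ΔH°_rxn = 356.31 × -274 = -97629 kJ/h
Sensible, feed 68.2→25 °C: -4589.6 kJ/h
Outlet flows (mol/h): A 250.69, O₂ 125.85, B 356.31
Sensible, products 25→111 °C: 9044.7 kJ/h
Q = ΔH = -93174 kJ/h = -25.882 kW
Heat removed = 25.882 kJ/s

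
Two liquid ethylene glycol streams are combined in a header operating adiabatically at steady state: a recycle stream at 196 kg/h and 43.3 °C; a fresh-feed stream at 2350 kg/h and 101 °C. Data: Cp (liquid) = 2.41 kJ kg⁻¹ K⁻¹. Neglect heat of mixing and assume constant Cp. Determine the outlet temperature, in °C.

No heat crosses the boundary, so H_out = H_in.
Σ ṁᵢCp,ᵢTᵢ = 196×2.41×43.3 + 2350×2.41×101 = 592470
Σ ṁᵢCp,ᵢ = 196×2.41 + 2350×2.41 = 6135.9
T_out = 592470 / 6135.9 = 96.558 °C

T_out = 96.6 °C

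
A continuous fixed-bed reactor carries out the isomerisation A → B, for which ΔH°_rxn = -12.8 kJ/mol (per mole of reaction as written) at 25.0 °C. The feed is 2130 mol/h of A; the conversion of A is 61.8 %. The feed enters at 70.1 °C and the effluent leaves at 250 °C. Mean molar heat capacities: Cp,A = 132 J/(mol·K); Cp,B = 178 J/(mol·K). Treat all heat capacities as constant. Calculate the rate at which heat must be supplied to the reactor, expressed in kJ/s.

Q_in = 13.2 kJ/s

Extent of reaction ξ = 0.618 × 2130 = 1316.3 mol/h
Reaction term: ξ·ΔH°_rxn = 1316.3 × -12.8 = -16849 kJ/h
Sensible, feed 70.1→25 °C: -12680 kJ/h
Outlet flows (mol/h): A 813.66, B 1316.3
Sensible, products 25→250 °C: 76885 kJ/h
Q = ΔH = 47356 kJ/h = 13.154 kW
Heat supplied = 13.154 kJ/s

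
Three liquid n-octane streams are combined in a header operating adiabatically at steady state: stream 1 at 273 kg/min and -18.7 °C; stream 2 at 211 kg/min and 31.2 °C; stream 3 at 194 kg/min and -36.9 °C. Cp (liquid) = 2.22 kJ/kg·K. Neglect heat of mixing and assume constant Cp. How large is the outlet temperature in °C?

T_out = -8.38 °C

Adiabatic, steady state ⇒ Σ ṁᵢCp,ᵢ(T_out − Tᵢ) = 0
T_out = Σ ṁᵢCp,ᵢTᵢ / Σ ṁᵢCp,ᵢ
      = -12611 / 1505.2 = -8.3783 °C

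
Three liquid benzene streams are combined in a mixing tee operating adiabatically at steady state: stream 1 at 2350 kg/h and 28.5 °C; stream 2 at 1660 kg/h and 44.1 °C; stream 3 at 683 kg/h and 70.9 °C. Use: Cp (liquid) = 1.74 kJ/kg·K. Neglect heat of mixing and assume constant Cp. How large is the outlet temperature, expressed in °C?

T_out = 40.2 °C

Adiabatic, steady state ⇒ Σ ṁᵢCp,ᵢ(T_out − Tᵢ) = 0
T_out = Σ ṁᵢCp,ᵢTᵢ / Σ ṁᵢCp,ᵢ
      = 328170 / 8165.8 = 40.189 °C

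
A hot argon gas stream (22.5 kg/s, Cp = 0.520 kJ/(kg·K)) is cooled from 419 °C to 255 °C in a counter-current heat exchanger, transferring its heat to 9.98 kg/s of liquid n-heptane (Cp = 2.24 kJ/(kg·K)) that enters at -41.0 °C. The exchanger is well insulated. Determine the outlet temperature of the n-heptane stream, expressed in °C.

Heat released by hot stream: Q = 22.5 × 0.520 × (419 − 255) = 1918.8 kJ/s
Energy balance on cold side (adiabatic exchanger): Q = ṁ_c·Cp_c·(T_c,out − T_c,in)
T_c,out = -41.0 + 1918.8/(9.98 × 2.24) = 44.832 °C

T_c,out = 44.8 °C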